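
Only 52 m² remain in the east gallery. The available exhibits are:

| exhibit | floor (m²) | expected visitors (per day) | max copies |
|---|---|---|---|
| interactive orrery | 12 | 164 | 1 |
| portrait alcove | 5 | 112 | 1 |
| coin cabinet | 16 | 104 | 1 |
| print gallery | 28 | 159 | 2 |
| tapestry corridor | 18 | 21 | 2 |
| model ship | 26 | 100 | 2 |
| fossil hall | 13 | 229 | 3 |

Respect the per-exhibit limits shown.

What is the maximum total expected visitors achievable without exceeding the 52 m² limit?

Filling by ratio: portrait alcove + 3×fossil hall for 799, with 8 m² left unused.
Dropping portrait alcove frees 5 m²; slotting in interactive orrery (12 m²) lifts the total to 851 at 51 m².
Every other selection either busts 52 m² or exceeds an availability limit or fails to beat 851.

851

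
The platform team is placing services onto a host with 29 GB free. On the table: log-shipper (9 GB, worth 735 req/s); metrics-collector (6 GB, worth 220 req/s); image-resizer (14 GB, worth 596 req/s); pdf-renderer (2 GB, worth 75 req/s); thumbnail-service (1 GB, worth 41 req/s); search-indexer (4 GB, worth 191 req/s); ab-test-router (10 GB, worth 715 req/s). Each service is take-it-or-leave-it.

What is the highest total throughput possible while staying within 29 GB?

1861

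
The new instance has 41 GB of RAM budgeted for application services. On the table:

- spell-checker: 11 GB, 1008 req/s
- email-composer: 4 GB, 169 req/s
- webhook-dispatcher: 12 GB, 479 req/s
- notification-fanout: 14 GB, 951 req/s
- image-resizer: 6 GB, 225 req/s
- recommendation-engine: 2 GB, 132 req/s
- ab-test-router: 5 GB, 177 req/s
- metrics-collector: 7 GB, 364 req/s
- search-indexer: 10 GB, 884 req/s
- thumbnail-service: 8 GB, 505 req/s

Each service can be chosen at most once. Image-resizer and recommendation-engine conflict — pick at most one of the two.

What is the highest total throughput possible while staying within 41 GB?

Spell-checker + email-composer + notification-fanout + recommendation-engine + search-indexer uses 41 of the 41 GB and totals 3144.
Runner-up spell-checker + notification-fanout + image-resizer + search-indexer tops out at 3068.

3144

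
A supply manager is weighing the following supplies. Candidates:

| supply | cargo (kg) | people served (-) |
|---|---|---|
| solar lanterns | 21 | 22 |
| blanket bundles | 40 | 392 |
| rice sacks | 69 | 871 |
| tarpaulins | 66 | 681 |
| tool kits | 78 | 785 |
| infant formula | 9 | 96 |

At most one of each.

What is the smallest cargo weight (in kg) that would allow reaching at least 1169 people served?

Look for the lowest-cargo combination reaching 1169.
Taking blanket bundles + rice sacks gives 1263 (≥ 1169) for 109 kg.
No combination under 109 kg hits 1169.

109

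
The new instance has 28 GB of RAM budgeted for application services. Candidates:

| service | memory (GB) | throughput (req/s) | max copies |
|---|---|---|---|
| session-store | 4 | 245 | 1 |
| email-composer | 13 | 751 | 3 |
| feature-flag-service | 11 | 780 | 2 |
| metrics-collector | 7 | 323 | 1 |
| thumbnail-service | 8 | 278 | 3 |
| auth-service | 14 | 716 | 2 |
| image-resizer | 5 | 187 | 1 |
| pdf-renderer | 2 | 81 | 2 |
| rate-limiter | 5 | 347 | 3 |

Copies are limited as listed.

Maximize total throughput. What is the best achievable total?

1907

The ratio ordering already packs tightly: 2×feature-flag-service + rate-limiter, 27 GB, 1907.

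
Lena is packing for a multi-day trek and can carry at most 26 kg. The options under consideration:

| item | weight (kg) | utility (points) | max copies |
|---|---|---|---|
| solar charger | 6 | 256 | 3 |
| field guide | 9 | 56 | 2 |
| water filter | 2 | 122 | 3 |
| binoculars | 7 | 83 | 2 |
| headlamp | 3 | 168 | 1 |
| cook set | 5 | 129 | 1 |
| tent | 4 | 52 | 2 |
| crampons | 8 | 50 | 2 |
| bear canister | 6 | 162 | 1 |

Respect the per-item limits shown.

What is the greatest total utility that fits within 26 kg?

Density check — water filter 61.00, headlamp 56.00, solar charger 42.67 are the best per kg.
A density-first pass picks 2×solar charger + 3×water filter + headlamp + cook set — 1175 at 26 kg.
Replace water filter and cook set with solar charger: the trade gains 5 net, giving 1180 at 25 kg.
Every other selection either busts 26 kg or exceeds an availability limit or fails to beat 1180.

1180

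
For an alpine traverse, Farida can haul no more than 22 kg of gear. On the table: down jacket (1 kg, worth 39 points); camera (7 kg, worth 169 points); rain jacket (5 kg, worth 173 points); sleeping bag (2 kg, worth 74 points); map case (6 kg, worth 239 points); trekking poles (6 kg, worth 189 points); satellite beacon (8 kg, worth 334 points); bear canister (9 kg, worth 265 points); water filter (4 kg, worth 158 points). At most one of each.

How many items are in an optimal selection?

5

Best achievable utility is 859.
down jacket + rain jacket + sleeping bag + map case + satellite beacon hits 859 at 22 kg.
Any selection reaching 859 contains exactly 5 items.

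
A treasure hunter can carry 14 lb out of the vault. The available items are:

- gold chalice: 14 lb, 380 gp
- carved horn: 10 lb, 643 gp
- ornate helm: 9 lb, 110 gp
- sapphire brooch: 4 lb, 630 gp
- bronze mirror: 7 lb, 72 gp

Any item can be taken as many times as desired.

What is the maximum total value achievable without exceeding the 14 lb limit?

1890

Best packing: 3×sapphire brooch — 12 lb, 1890 total.
No other feasible combination exceeds 1890.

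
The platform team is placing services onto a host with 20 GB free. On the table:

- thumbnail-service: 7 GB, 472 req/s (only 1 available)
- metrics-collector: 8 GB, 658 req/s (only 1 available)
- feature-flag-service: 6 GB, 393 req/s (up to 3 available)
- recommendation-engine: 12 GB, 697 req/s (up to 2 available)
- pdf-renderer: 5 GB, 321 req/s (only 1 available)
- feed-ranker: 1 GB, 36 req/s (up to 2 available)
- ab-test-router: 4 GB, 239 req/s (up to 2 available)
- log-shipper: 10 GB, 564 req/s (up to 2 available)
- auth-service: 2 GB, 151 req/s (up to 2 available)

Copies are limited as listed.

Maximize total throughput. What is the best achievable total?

1468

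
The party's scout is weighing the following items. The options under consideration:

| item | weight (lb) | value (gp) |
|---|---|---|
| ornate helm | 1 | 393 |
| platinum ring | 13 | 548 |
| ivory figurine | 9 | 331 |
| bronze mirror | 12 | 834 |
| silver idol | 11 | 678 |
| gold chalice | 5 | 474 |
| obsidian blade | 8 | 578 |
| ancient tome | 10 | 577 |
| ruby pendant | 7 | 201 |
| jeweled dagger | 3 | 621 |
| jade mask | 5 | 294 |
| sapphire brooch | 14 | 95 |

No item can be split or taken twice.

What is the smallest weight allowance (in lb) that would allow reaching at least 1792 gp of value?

Minimise lb subject to total value ≥ 1792.
ornate helm + bronze mirror + jeweled dagger: 1848 value at 16 lb.
Below 16 lb the best achievable stays under 1792.

16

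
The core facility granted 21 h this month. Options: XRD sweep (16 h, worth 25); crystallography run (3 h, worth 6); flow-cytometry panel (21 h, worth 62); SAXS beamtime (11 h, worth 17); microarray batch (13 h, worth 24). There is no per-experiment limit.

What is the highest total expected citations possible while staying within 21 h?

Flow-cytometry panel uses 21 of the 21 h and totals 62.
Nothing else within 21 h beats 62.

62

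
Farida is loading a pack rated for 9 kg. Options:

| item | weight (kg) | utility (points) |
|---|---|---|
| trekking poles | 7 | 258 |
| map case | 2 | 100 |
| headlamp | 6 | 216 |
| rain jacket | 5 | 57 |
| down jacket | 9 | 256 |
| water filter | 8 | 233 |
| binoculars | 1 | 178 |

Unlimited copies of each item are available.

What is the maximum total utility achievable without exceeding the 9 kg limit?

By utility per kg: binoculars 178.00, map case 50.00, trekking poles 36.86, headlamp 36.00 lead.
9×binoculars uses 9 of the 9 kg and totals 1602.
Every other selection either busts 9 kg or fails to beat 1602.

1602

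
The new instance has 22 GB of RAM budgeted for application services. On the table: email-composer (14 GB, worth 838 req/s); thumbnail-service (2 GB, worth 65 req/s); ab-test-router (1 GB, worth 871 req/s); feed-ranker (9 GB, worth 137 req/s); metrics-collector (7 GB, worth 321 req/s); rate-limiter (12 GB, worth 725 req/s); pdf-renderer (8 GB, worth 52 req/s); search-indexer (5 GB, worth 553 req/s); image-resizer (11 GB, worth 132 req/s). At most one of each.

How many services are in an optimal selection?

4

The maximum throughput within 22 GB is 2327.
One optimal bundle: email-composer + thumbnail-service + ab-test-router + search-indexer (22 GB).
Every optimal selection uses 4 services.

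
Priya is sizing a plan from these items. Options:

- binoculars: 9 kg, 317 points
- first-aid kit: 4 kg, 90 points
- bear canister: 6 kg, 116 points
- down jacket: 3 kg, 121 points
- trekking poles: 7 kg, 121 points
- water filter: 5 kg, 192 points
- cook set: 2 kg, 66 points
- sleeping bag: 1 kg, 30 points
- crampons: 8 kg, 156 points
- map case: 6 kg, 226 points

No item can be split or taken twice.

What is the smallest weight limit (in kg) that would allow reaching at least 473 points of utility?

13

Look for the lowest-weight combination reaching 473.
water filter + cook set + map case reaches 484 using 13 kg.
No combination under 13 kg hits 473.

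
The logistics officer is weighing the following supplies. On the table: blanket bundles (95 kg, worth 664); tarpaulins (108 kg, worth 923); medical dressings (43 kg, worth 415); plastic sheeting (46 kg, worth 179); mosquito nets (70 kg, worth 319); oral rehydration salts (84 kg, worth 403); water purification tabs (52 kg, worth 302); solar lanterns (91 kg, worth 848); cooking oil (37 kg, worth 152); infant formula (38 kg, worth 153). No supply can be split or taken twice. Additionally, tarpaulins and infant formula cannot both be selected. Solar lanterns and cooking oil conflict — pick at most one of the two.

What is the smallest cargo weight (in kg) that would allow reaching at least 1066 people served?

Minimise kg subject to total people served ≥ 1066.
medical dressings + solar lanterns: 1263 people served at 134 kg.
Below 134 kg the best achievable stays under 1066.

134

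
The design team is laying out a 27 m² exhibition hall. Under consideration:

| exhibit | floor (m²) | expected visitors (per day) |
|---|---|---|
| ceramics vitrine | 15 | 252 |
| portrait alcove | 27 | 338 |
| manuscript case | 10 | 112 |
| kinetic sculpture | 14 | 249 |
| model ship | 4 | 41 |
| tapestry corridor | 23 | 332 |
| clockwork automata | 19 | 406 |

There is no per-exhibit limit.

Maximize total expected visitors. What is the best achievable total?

Taking 2×model ship + clockwork automata: 27 m² used, 488 in expected visitors.
No other feasible combination exceeds 488.

488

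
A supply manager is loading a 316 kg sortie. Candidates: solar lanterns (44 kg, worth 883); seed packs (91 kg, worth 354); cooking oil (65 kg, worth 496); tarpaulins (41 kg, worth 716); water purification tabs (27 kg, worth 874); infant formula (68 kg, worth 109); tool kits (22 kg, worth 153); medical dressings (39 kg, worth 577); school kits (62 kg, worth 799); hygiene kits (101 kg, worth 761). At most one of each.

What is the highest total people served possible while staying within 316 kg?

4610

Density check — water purification tabs 32.37, solar lanterns 20.07, tarpaulins 17.46, medical dressings 14.79 are the best per kg.
Filling by ratio: solar lanterns + cooking oil + tarpaulins + water purification tabs + tool kits + medical dressings + school kits for 4498, with 16 kg left unused.
Dropping cooking oil and tool kits frees 87 kg; slotting in hygiene kits (101 kg) lifts the total to 4610 at 314 kg.
Runner-up solar lanterns + cooking oil + tarpaulins + water purification tabs + tool kits + medical dressings + school kits tops out at 4498.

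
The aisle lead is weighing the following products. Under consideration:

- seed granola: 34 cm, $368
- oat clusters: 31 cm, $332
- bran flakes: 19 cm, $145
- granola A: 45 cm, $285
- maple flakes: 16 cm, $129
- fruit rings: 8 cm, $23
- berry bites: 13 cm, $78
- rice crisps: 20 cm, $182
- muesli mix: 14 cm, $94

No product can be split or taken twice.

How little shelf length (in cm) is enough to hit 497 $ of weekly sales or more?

Minimise cm subject to total weekly sales ≥ 497.
seed granola + maple flakes: 497 weekly sales at 50 cm.
No combination under 50 cm hits 497.

50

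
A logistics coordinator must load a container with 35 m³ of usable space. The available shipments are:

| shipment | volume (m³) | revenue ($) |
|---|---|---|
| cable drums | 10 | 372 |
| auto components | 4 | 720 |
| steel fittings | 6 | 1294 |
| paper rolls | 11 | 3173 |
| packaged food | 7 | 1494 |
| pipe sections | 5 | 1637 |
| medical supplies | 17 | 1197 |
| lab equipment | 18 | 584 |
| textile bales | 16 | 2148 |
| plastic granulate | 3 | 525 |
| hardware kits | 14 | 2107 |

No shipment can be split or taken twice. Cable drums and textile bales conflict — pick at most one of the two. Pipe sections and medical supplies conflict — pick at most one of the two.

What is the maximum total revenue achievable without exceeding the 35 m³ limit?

Density check — pipe sections 327.40, paper rolls 288.45, steel fittings 215.67, packaged food 213.43 are the best per m³.
The ratio ordering already packs tightly: auto components + steel fittings + paper rolls + packaged food + pipe sections, 33 m³, 8318.
The closest alternative, steel fittings + paper rolls + packaged food + pipe sections + plastic granulate, reaches only 8123.

8318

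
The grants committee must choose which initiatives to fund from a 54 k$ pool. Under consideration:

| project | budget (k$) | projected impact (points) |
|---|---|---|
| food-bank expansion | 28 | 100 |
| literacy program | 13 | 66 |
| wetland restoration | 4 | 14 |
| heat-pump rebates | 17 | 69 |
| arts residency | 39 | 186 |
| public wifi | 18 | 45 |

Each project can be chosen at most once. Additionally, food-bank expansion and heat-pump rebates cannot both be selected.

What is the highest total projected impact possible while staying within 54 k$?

Best packing: literacy program + arts residency — 52 k$, 252 total.
The closest alternative, wetland restoration + arts residency, reaches only 200.

252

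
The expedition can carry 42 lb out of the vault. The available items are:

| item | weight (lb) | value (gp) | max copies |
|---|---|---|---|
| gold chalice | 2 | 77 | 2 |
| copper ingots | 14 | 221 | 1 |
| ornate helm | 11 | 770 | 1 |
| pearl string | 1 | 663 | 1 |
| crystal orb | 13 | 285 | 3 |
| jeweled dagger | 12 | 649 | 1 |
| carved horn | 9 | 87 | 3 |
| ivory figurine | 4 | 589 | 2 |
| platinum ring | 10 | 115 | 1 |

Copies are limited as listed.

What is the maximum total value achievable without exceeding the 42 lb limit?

3414

Best packing: 2×gold chalice + ornate helm + pearl string + jeweled dagger + 2×ivory figurine — 36 lb, 3414 total.
No other feasible combination exceeds 3414.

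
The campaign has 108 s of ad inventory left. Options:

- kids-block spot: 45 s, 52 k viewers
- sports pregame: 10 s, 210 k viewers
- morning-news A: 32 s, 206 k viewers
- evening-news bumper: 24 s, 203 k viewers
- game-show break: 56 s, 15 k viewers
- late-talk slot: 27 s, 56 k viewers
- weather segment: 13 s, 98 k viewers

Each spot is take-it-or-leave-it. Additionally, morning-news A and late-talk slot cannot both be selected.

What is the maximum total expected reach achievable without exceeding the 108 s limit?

717

Ranking by ratio (expected reach/s): sports pregame 21.00, evening-news bumper 8.46, weather segment 7.54.
Best packing: sports pregame + morning-news A + evening-news bumper + weather segment — 79 s, 717 total.
Every other selection either busts 108 s or breaks a pairing rule or fails to beat 717.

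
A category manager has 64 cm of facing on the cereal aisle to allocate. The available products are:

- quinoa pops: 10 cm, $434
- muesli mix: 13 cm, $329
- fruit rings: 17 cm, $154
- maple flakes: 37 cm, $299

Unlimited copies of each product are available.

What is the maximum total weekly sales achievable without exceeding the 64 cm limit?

2604

Density check — quinoa pops 43.40, muesli mix 25.31, fruit rings 9.06 are the best per cm.
Taking 6×quinoa pops: 60 cm used, 2604 in weekly sales.
No other feasible combination exceeds 2604.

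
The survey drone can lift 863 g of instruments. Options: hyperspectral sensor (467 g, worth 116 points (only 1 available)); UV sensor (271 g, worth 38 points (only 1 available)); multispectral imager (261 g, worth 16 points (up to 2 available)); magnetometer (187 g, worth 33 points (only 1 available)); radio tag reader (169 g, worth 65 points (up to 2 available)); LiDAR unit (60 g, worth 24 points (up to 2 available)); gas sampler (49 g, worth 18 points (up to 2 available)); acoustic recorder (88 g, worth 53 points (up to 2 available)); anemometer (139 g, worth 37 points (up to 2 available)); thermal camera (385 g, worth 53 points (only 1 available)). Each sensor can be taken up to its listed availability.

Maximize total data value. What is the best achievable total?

Density check — acoustic recorder 0.60, LiDAR unit 0.40, radio tag reader 0.38 are the best per g.
Filling by ratio: 2×radio tag reader + 2×LiDAR unit + 2×gas sampler + 2×acoustic recorder for 320, with 131 g left unused.
The 49 g tied up in gas sampler is better spent on anemometer — total rises to 339 (822 g).

339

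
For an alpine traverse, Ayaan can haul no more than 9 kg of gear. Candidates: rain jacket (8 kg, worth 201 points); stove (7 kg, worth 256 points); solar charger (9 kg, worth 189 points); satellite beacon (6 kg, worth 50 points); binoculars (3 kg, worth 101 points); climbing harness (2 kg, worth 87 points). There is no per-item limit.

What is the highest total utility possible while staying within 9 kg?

By utility per kg: climbing harness 43.50, stove 36.57, binoculars 33.67 lead.
A density-first pass picks 4×climbing harness — 348 at 8 kg.
Dropping climbing harness frees 2 kg; slotting in binoculars (3 kg) lifts the total to 362 at 9 kg.
That's the maximum — no swap from here does better than 362.

362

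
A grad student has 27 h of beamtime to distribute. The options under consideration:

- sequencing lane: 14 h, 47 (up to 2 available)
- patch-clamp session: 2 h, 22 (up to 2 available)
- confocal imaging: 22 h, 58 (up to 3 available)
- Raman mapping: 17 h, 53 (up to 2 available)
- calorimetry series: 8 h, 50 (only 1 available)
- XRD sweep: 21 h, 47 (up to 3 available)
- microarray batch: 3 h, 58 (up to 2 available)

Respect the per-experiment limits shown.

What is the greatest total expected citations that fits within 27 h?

Filling by ratio: 2×patch-clamp session + calorimetry series + 2×microarray batch for 210, with 9 h left unused.
Dropping calorimetry series frees 8 h; slotting in Raman mapping (17 h) lifts the total to 213 at 27 h.
Every other selection either busts 27 h or exceeds an availability limit or fails to beat 213.

213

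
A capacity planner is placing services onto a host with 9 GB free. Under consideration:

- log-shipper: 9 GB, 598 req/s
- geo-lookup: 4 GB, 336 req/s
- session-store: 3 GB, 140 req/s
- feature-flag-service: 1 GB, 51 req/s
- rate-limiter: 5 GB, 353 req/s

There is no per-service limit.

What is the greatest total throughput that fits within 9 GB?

Density check — geo-lookup 84.00, rate-limiter 70.60, log-shipper 66.44, feature-flag-service 51.00 are the best per GB.
The ratio ordering already packs tightly: 2×geo-lookup + feature-flag-service, 9 GB, 723.
Nothing else within 9 GB beats 723.

723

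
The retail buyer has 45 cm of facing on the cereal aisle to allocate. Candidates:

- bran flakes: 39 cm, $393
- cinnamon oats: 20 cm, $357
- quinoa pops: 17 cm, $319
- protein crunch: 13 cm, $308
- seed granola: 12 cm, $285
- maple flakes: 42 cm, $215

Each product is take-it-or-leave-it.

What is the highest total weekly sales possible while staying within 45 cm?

950

Filling by ratio: quinoa pops + protein crunch + seed granola for 912, with 3 cm left unused.
Dropping quinoa pops frees 17 cm; slotting in cinnamon oats (20 cm) lifts the total to 950 at 45 cm.
That's the maximum — no swap from here does better than 950.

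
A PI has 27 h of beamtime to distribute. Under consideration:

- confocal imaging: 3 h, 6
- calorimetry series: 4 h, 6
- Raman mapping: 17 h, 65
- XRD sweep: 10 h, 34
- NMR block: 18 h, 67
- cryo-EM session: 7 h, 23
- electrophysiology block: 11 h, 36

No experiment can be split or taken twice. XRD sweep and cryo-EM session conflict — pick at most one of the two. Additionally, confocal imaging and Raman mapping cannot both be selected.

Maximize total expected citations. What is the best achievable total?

99

The ratio ordering already packs tightly: Raman mapping + XRD sweep, 27 h, 99.
Runner-up NMR block + cryo-EM session tops out at 90.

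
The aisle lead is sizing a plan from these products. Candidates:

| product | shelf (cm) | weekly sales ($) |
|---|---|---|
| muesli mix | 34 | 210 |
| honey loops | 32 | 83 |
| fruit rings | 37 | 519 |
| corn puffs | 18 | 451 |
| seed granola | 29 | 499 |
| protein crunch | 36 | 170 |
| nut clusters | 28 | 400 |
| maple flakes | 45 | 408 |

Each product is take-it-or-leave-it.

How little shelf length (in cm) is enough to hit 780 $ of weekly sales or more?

46

Minimise cm subject to total weekly sales ≥ 780.
corn puffs + nut clusters reaches 851 using 46 cm.
No combination under 46 cm hits 780.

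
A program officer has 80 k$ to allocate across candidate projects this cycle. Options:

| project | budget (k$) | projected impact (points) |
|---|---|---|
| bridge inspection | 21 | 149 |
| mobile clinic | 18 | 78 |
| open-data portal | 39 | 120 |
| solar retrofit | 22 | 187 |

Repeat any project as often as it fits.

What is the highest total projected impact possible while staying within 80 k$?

Taking 3×solar retrofit: 66 k$ used, 561 in projected impact.
Every other selection either busts 80 k$ or fails to beat 561.

561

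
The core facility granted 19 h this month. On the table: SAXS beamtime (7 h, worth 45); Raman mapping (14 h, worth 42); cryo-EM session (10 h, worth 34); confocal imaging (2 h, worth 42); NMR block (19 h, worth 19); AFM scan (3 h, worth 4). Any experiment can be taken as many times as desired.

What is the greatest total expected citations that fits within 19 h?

By expected citations per h: confocal imaging 21.00, SAXS beamtime 6.43, cryo-EM session 3.40 lead.
Taking 9×confocal imaging: 18 h used, 378 in expected citations.
Nothing else within 19 h beats 378.

378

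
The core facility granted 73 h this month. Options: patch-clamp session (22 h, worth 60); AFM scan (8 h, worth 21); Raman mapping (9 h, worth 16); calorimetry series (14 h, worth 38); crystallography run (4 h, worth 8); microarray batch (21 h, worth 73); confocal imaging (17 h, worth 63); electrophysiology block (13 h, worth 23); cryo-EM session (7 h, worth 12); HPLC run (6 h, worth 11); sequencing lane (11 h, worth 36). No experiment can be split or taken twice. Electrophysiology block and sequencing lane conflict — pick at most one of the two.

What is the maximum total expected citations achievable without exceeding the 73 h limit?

By expected citations per h: confocal imaging 3.71, microarray batch 3.48, sequencing lane 3.27 lead.
Taking patch-clamp session + microarray batch + confocal imaging + sequencing lane: 71 h used, 232 in expected citations.
The closest alternative, AFM scan + calorimetry series + microarray batch + confocal imaging + sequencing lane, reaches only 231.

232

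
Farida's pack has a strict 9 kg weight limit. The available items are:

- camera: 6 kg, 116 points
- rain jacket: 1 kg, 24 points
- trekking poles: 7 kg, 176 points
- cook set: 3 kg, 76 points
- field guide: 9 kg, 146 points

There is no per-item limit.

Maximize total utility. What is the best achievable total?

Taking 3×cook set: 9 kg used, 228 in utility.

228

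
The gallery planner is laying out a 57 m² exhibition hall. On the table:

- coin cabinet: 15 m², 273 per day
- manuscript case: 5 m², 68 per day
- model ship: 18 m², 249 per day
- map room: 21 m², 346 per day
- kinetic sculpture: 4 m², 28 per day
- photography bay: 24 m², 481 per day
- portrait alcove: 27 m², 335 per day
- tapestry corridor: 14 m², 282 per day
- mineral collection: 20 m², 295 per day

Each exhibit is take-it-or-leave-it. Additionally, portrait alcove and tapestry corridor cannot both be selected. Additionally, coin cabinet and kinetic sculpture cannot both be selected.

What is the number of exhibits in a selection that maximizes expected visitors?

3

The maximum expected visitors within 57 m² is 1036.
One optimal bundle: coin cabinet + photography bay + tapestry corridor (53 m²).
Every optimal selection uses 3 exhibits.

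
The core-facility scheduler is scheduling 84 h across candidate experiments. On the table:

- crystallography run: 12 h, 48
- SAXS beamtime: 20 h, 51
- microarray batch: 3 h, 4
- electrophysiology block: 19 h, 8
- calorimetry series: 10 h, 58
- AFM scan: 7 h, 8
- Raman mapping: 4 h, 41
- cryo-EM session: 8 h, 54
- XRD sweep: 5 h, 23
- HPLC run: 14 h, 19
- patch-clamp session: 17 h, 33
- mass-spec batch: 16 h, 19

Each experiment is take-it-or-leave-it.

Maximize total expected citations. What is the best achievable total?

The ratio heuristic lands on crystallography run + SAXS beamtime + microarray batch + calorimetry series + Raman mapping + cryo-EM session + XRD sweep + patch-clamp session (312) but leaves 5 h idle.
The 3 h tied up in microarray batch is better spent on AFM scan — total rises to 316 (83 h).
Every other selection either busts 84 h or fails to beat 316.

316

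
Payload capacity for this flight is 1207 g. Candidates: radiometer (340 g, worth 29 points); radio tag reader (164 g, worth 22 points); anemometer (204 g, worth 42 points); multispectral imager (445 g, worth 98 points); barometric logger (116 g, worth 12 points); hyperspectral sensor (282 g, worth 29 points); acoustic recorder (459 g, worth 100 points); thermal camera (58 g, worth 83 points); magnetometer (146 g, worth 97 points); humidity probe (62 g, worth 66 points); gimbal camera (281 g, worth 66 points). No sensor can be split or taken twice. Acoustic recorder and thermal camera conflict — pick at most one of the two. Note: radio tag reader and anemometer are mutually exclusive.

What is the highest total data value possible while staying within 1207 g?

Best packing: anemometer + multispectral imager + thermal camera + magnetometer + humidity probe + gimbal camera — 1196 g, 452 total.
That's the maximum — no feasible swap from here does better than 452.

452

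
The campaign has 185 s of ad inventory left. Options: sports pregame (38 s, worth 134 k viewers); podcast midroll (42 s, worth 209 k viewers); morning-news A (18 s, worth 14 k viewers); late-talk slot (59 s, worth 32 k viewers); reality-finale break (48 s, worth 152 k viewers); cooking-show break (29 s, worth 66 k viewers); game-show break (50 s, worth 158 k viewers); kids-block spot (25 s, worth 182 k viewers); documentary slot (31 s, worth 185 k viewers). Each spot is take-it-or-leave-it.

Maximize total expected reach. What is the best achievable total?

862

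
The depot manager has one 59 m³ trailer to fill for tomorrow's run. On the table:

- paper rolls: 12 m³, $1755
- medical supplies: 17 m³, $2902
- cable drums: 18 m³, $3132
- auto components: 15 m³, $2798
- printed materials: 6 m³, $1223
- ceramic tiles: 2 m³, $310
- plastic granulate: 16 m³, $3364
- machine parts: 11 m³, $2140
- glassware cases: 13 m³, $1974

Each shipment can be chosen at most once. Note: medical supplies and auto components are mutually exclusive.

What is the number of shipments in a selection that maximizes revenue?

Best achievable revenue is 10931.
For example medical supplies + cable drums + printed materials + ceramic tiles + plastic granulate achieves it, using 59 m³.
All optima have 5 shipments.

5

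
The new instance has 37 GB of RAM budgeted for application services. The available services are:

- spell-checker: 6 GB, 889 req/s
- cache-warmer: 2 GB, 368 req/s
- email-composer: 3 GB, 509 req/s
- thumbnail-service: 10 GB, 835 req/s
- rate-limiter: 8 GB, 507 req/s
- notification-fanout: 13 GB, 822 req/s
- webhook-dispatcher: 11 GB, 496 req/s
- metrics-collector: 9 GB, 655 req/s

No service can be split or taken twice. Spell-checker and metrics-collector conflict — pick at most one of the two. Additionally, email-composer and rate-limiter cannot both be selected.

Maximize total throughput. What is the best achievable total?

3423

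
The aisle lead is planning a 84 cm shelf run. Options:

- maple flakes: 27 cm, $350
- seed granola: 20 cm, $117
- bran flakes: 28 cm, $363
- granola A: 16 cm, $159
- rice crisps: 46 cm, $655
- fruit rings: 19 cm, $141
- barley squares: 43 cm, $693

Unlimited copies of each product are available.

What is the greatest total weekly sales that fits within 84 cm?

1089

Filling by ratio: bran flakes + barley squares for 1056, with 13 cm left unused.
The 43 cm tied up in barley squares is better spent on 2×bran flakes — total rises to 1089 (84 cm).
Nothing else within 84 cm beats 1089.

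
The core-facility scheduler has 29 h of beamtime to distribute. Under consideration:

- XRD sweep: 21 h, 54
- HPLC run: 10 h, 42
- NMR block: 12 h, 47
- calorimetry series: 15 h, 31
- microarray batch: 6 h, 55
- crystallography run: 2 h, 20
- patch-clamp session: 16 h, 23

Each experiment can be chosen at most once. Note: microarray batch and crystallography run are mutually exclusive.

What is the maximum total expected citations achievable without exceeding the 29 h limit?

HPLC run + NMR block + microarray batch uses 28 of the 29 h and totals 144.

144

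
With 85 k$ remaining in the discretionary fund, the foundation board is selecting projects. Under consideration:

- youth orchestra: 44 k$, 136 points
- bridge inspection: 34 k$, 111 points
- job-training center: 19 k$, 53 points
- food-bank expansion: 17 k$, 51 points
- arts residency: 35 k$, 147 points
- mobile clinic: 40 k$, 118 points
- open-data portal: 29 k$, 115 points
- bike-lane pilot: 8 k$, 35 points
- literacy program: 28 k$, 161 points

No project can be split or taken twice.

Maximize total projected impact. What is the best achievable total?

364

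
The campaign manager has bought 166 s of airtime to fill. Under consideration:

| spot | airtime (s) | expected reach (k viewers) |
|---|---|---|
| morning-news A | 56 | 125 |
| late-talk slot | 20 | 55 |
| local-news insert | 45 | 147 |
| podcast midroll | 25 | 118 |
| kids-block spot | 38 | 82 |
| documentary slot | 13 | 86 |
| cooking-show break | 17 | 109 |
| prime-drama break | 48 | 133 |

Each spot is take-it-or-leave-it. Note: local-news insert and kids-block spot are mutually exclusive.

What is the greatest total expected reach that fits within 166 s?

Local-news insert + podcast midroll + documentary slot + cooking-show break + prime-drama break uses 148 of the 166 s and totals 593.

593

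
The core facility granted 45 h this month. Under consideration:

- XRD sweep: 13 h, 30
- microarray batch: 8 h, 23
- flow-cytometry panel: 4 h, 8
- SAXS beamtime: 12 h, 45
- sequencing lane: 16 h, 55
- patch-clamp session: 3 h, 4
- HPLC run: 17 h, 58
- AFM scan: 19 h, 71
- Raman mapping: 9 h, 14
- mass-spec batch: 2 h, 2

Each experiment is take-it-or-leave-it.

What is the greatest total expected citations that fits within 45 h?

158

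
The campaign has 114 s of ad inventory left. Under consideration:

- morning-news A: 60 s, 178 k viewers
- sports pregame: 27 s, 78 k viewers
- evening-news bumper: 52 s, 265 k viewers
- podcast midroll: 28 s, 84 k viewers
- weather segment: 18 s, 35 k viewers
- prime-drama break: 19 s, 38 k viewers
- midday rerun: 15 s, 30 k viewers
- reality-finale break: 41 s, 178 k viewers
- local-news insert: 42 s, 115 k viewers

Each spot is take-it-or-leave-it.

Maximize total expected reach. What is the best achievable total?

481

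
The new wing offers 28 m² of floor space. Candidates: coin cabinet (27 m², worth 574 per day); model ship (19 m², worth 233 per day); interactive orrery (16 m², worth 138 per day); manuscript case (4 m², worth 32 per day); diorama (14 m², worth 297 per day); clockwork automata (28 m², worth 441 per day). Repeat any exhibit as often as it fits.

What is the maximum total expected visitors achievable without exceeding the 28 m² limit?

594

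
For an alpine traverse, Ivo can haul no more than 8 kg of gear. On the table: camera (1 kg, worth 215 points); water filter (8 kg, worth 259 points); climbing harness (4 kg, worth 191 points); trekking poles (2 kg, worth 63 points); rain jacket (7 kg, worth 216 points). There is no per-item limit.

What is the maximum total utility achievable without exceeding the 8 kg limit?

Density check — camera 215.00, climbing harness 47.75, water filter 32.38 are the best per kg.
Best packing: 8×camera — 8 kg, 1720 total.

1720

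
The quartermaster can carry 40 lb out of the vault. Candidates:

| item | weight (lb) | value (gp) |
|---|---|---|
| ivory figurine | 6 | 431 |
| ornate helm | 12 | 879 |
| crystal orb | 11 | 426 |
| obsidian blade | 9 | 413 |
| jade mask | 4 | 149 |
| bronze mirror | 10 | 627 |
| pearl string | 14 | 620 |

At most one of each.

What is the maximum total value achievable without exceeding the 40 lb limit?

A density-first pass picks ivory figurine + ornate helm + obsidian blade + bronze mirror — 2350 at 37 lb.
The 9 lb tied up in obsidian blade is better spent on crystal orb — total rises to 2363 (39 lb).
The closest alternative, ivory figurine + ornate helm + obsidian blade + bronze mirror, reaches only 2350.

2363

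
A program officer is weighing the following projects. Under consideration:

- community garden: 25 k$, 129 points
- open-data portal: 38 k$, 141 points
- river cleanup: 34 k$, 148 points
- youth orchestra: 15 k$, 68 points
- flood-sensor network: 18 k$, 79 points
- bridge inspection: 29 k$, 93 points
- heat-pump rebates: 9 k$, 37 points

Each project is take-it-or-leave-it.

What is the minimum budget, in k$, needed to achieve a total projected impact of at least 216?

Need the lightest bundle worth ≥ 216.
river cleanup + youth orchestra reaches 216 using 49 k$.
Below 49 k$ the best achievable stays under 216.

49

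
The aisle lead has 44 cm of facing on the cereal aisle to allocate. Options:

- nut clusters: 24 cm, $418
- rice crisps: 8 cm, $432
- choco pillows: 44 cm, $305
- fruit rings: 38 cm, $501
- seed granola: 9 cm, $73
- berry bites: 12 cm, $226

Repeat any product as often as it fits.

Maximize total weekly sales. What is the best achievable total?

2160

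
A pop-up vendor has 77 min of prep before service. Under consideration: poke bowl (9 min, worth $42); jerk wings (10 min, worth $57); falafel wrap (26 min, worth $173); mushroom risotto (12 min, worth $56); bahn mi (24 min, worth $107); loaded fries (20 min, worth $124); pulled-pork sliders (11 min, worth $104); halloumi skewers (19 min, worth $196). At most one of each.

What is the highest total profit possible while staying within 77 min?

597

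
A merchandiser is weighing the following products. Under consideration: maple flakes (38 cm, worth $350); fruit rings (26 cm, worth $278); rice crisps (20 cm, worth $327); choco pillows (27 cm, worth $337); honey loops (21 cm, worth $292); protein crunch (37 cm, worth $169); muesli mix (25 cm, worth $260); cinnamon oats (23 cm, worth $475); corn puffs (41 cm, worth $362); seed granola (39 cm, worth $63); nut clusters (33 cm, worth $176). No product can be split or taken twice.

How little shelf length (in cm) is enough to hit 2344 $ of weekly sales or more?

194

Look for the lowest-shelf combination reaching 2344.
Taking maple flakes + fruit rings + rice crisps + honey loops + muesli mix + cinnamon oats + corn puffs gives 2344 (≥ 2344) for 194 cm.
Below 194 cm the best achievable stays under 2344.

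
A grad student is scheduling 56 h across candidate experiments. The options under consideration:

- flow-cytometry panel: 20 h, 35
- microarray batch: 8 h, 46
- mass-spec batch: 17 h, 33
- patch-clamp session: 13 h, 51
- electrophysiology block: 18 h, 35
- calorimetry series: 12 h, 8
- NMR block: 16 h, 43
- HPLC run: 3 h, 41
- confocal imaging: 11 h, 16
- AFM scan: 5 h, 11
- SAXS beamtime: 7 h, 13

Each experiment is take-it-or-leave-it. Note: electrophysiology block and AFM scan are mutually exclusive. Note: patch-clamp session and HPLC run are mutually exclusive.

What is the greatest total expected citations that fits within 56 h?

187

Best packing: microarray batch + mass-spec batch + NMR block + HPLC run + AFM scan + SAXS beamtime — 56 h, 187 total.
No other feasible combination exceeds 187.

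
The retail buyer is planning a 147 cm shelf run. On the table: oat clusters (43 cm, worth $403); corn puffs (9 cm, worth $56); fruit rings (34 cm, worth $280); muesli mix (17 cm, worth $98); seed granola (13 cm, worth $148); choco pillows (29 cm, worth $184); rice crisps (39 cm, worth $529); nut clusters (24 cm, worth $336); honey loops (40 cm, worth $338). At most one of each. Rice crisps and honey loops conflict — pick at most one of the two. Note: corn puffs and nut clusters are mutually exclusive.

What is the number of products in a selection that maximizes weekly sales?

Best achievable weekly sales is 1548.
oat clusters + fruit rings + rice crisps + nut clusters hits 1548 at 140 cm.
All optima have 4 products.

4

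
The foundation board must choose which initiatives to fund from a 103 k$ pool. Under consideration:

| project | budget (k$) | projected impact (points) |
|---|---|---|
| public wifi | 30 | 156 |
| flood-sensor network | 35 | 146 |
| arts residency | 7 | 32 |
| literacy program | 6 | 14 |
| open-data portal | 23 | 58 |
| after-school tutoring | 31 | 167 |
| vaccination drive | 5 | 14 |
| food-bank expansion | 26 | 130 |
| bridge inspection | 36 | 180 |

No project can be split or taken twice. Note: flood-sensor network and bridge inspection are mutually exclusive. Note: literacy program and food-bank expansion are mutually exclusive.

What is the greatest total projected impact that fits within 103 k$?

517

Ranking by ratio (projected impact/k$): after-school tutoring 5.39, public wifi 5.20, food-bank expansion 5.00, bridge inspection 5.00.
A density-first pass picks public wifi + arts residency + after-school tutoring + vaccination drive + food-bank expansion — 499 at 99 k$.
Using the slack differently, public wifi + literacy program + after-school tutoring + bridge inspection comes to 517 at 103 k$.
Nothing else feasible within 103 k$ beats 517.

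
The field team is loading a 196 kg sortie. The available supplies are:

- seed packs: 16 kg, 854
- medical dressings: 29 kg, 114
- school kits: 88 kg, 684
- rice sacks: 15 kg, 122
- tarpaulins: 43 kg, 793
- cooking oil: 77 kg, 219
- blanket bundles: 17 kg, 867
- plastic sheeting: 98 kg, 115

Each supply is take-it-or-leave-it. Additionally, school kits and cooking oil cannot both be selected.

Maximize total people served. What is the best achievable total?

3320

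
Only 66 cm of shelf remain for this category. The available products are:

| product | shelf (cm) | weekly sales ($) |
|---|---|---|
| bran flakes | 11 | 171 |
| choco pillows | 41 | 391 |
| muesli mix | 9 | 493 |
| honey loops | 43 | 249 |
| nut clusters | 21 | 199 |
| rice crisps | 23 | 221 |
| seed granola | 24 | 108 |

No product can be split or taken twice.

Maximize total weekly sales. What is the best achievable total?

Density check — muesli mix 54.78, bran flakes 15.55, rice crisps 9.61 are the best per cm.
The ratio ordering already packs tightly: bran flakes + muesli mix + nut clusters + rice crisps, 64 cm, 1084.
Next best is bran flakes + choco pillows + muesli mix at 1055 (61 cm) — short by 29.

1084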